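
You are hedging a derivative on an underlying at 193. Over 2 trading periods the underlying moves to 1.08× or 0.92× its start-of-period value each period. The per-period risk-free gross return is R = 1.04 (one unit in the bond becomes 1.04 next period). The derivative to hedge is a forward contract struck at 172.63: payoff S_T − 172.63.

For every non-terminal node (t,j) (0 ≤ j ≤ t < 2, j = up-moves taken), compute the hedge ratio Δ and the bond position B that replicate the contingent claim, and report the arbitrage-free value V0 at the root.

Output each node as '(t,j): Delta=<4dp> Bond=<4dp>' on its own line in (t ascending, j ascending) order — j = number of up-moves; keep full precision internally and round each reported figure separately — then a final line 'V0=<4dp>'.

The replicating-portfolio and risk-neutral prices coincide; use p* = (1.04−0.92)/(1.08−0.92) = 0.7500 for the latter.
At expiry t=2: V(2,0)=-9.2748, V(2,1)=19.1348, V(2,2)=52.4852
  t=1,j=0: stock 177.5600 → up 191.7648 (V=19.1348), down 163.3552 (V=-9.2748). Price 11.5696; hedge Δ=1.0000, bond B=-165.9904.
  t=1,j=1: stock 208.4400 → up 225.1152 (V=52.4852), down 191.7648 (V=19.1348). Price 42.4496; hedge Δ=1.0000, bond B=-165.9904.
  t=0,j=0: stock 193.0000 → up 208.4400 (V=42.4496), down 177.5600 (V=11.5696). Price 33.3939; hedge Δ=1.0000, bond B=-159.6061.
Each (Δ,B) replicates both successor values, so the strategy is self-financing and V0 is arbitrage-free.

(0,0): Delta=1.0000 Bond=-159.6061
(1,0): Delta=1.0000 Bond=-165.9904
(1,1): Delta=1.0000 Bond=-165.9904
V0=33.3939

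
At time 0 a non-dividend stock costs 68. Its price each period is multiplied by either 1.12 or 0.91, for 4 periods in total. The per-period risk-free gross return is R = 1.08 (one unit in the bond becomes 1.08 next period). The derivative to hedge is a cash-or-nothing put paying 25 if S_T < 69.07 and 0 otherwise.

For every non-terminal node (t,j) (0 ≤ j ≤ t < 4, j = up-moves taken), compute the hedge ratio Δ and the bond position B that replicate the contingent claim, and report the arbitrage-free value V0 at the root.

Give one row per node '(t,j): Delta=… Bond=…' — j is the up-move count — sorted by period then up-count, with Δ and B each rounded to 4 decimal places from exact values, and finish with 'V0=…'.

Since d<R<u, set p* = (R−d)/(u−d) = 0.8095; price each node as the discounted p*-expectation of its children.
At expiry t=4: V(4,0)=25.0000, V(4,1)=25.0000, V(4,2)=0.0000, V(4,3)=0.0000, V(4,4)=0.0000
Node (3,0) S=51.2428: V=(p*·25.0000+(1−p*)·25.0000)/1.08=23.1481; Δ=(25.0000−25.0000)/(57.3920−46.6310)=0.0000; B=V−Δ·S=23.1481
Node (3,1) S=63.0681: V=(p*·0.0000+(1−p*)·25.0000)/1.08=4.4092; Δ=(0.0000−25.0000)/(70.6363−57.3920)=-1.8876; B=V−Δ·S=123.4568
Node (3,2) S=77.6223: V=(p*·0.0000+(1−p*)·0.0000)/1.08=0.0000; Δ=(0.0000−0.0000)/(86.9369−70.6363)=0.0000; B=V−Δ·S=0.0000
Node (3,3) S=95.5351: V=(p*·0.0000+(1−p*)·0.0000)/1.08=0.0000; Δ=(0.0000−0.0000)/(106.9993−86.9369)=0.0000; B=V−Δ·S=0.0000
Node (2,0) S=56.3108: V=(p*·4.4092+(1−p*)·23.1481)/1.08=7.3875; Δ=(4.4092−23.1481)/(63.0681−51.2428)=-1.5847; B=V−Δ·S=96.6207
Node (2,1) S=69.3056: V=(p*·0.0000+(1−p*)·4.4092)/1.08=0.7776; Δ=(0.0000−4.4092)/(77.6223−63.0681)=-0.3029; B=V−Δ·S=21.7737
Node (2,2) S=85.2992: V=(p*·0.0000+(1−p*)·0.0000)/1.08=0.0000; Δ=(0.0000−0.0000)/(95.5351−77.6223)=0.0000; B=V−Δ·S=0.0000
Node (1,0) S=61.8800: V=(p*·0.7776+(1−p*)·7.3875)/1.08=1.8858; Δ=(0.7776−7.3875)/(69.3056−56.3108)=-0.5087; B=V−Δ·S=33.3614
Node (1,1) S=76.1600: V=(p*·0.0000+(1−p*)·0.7776)/1.08=0.1371; Δ=(0.0000−0.7776)/(85.2992−69.3056)=-0.0486; B=V−Δ·S=3.8402
Node (0,0) S=68.0000: V=(p*·0.1371+(1−p*)·1.8858)/1.08=0.4354; Δ=(0.1371−1.8858)/(76.1600−61.8800)=-0.1225; B=V−Δ·S=8.7623
Self-financing check: at every node Δ·S+B equals the discounted successor values.

(0,0): Delta=-0.1225 Bond=8.7623
(1,0): Delta=-0.5087 Bond=33.3614
(1,1): Delta=-0.0486 Bond=3.8402
(2,0): Delta=-1.5847 Bond=96.6207
(2,1): Delta=-0.3029 Bond=21.7737
(2,2): Delta=0.0000 Bond=0.0000
(3,0): Delta=0.0000 Bond=23.1481
(3,1): Delta=-1.8876 Bond=123.4568
(3,2): Delta=0.0000 Bond=0.0000
(3,3): Delta=0.0000 Bond=0.0000
V0=0.4354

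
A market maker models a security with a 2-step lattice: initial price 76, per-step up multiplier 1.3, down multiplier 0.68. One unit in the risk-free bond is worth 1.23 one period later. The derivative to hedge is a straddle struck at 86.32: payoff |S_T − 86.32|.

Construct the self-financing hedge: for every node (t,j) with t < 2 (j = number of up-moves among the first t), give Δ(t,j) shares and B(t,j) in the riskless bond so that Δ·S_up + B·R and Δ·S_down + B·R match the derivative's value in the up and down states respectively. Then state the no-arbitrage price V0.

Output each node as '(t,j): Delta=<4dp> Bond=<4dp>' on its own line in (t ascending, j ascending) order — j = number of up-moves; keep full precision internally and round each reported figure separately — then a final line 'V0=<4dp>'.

Under the risk-neutral measure, an up-move has probability p* = (R−d)/(u−d) = 0.8871 and values discount at R = 1.23.
At expiry t=2: V(2,0)=51.1776, V(2,1)=19.1360, V(2,2)=42.1200
  t=1,j=0: stock 51.6800 → up 67.1840 (V=19.1360), down 35.1424 (V=51.1776). Price 18.4989; hedge Δ=-1.0000, bond B=70.1789.
  t=1,j=1: stock 98.8000 → up 128.4400 (V=42.1200), down 67.1840 (V=19.1360). Price 32.1342; hedge Δ=0.3752, bond B=-4.9368.
  t=0,j=0: stock 76.0000 → up 98.8000 (V=32.1342), down 51.6800 (V=18.4989). Price 24.8737; hedge Δ=0.2894, bond B=2.8813.
The time-0 hedge costs 24.8737, which is the no-arbitrage price.

(0,0): Delta=0.2894 Bond=2.8813
(1,0): Delta=-1.0000 Bond=70.1789
(1,1): Delta=0.3752 Bond=-4.9368
V0=24.8737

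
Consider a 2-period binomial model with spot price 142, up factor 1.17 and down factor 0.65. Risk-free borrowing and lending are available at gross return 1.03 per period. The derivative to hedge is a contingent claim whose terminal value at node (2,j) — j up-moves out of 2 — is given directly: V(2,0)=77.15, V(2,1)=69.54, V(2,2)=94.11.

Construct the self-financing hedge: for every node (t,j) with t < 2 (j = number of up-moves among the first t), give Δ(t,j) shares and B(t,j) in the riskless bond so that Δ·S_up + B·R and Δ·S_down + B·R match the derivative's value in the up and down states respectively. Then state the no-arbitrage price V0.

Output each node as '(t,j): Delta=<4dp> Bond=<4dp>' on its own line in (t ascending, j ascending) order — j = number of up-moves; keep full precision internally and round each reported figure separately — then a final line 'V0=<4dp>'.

Since d<R<u, set p* = (R−d)/(u−d) = 0.7308; price each node as the discounted p*-expectation of its children.
Terminal payoffs: V(2,0)=77.1500, V(2,1)=69.5400, V(2,2)=94.1100
Node (1,0) S=92.3000: V=(p*·69.5400+(1−p*)·77.1500)/1.03=69.5037; Δ=(69.5400−77.1500)/(107.9910−59.9950)=-0.1586; B=V−Δ·S=84.1383
Node (1,1) S=166.1400: V=(p*·94.1100+(1−p*)·69.5400)/1.03=84.9466; Δ=(94.1100−69.5400)/(194.3838−107.9910)=0.2844; B=V−Δ·S=37.6966
Node (0,0) S=142.0000: V=(p*·84.9466+(1−p*)·69.5037)/1.03=78.4358; Δ=(84.9466−69.5037)/(166.1400−92.3000)=0.2091; B=V−Δ·S=48.7380
Self-financing check: at every node Δ·S+B equals the discounted successor values.

(0,0): Delta=0.2091 Bond=48.7380
(1,0): Delta=-0.1586 Bond=84.1383
(1,1): Delta=0.2844 Bond=37.6966
V0=78.4358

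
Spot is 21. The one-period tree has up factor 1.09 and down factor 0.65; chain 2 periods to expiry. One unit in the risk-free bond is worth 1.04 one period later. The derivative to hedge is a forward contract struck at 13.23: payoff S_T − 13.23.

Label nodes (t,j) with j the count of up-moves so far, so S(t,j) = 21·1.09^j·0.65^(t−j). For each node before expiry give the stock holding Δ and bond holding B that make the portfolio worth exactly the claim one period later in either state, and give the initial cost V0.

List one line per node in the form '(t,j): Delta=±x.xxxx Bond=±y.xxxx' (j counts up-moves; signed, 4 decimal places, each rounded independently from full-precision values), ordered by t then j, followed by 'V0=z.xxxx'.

(0,0): Delta=1.0000 Bond=-12.2319
(1,0): Delta=1.0000 Bond=-12.7212
(1,1): Delta=1.0000 Bond=-12.7212
V0=8.7681

Risk-neutral probability p* = (R−d)/(u−d) = (1.04−0.65)/(1.09−0.65) = 0.8864.
Payoff layer (t=2): V(2,0)=-4.3575, V(2,1)=1.6485, V(2,2)=11.7201
Node (1,0) S=13.6500: V=(p*·1.6485+(1−p*)·-4.3575)/1.04=0.9288; Δ=(1.6485−-4.3575)/(14.8785−8.8725)=1.0000; B=V−Δ·S=-12.7212
Node (1,1) S=22.8900: V=(p*·11.7201+(1−p*)·1.6485)/1.04=10.1688; Δ=(11.7201−1.6485)/(24.9501−14.8785)=1.0000; B=V−Δ·S=-12.7212
Node (0,0) S=21.0000: V=(p*·10.1688+(1−p*)·0.9288)/1.04=8.7681; Δ=(10.1688−0.9288)/(22.8900−13.6500)=1.0000; B=V−Δ·S=-12.2319
Self-financing check: at every node Δ·S+B equals the discounted successor values.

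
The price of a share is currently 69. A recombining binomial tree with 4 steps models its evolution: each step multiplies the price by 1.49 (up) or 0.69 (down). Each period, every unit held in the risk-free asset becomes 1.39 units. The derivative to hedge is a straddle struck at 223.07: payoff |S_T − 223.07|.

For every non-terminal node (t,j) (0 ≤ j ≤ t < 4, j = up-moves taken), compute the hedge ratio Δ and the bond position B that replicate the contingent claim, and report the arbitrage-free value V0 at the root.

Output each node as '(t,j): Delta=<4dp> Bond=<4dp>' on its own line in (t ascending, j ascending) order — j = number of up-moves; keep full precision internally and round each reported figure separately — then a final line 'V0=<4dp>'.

Under the risk-neutral measure, an up-move has probability p* = (R−d)/(u−d) = 0.8750 and values discount at R = 1.39.
Terminal values V(4,·): V(4,0)=207.4297, V(4,1)=189.2960, V(4,2)=150.1377, V(4,3)=65.5785, V(4,4)=117.0202
  t=3,j=0: stock 22.6671 → up 33.7740 (V=189.2960), down 15.6403 (V=207.4297). Price 137.8149; hedge Δ=-1.0000, bond B=160.4820.
  t=3,j=1: stock 48.9478 → up 72.9323 (V=150.1377), down 33.7740 (V=189.2960). Price 111.5342; hedge Δ=-1.0000, bond B=160.4820.
  t=3,j=2: stock 105.6990 → up 157.4915 (V=65.5785), down 72.9323 (V=150.1377). Price 54.7831; hedge Δ=-1.0000, bond B=160.4820.
  t=3,j=3: stock 228.2485 → up 340.0902 (V=117.0202), down 157.4915 (V=65.5785). Price 79.5612; hedge Δ=0.2817, bond B=15.2591.
  t=2,j=0: stock 32.8509 → up 48.9478 (V=111.5342), down 22.6671 (V=137.8149). Price 82.6038; hedge Δ=-1.0000, bond B=115.4547.
  t=2,j=1: stock 70.9389 → up 105.6990 (V=54.7831), down 48.9478 (V=111.5342). Price 44.5158; hedge Δ=-1.0000, bond B=115.4547.
  t=2,j=2: stock 153.1869 → up 228.2485 (V=79.5612), down 105.6990 (V=54.7831). Price 55.0100; hedge Δ=0.2022, bond B=24.0374.
  t=1,j=0: stock 47.6100 → up 70.9389 (V=44.5158), down 32.8509 (V=82.6038). Price 35.4509; hedge Δ=-1.0000, bond B=83.0609.
  t=1,j=1: stock 102.8100 → up 153.1869 (V=55.0100), down 70.9389 (V=44.5158). Price 38.6318; hedge Δ=0.1276, bond B=25.5140.
  t=0,j=0: stock 69.0000 → up 102.8100 (V=38.6318), down 47.6100 (V=35.4509). Price 27.5066; hedge Δ=0.0576, bond B=23.5305.
Root portfolio cost Δ·69+B reproduces V0=27.5066.

(0,0): Delta=0.0576 Bond=23.5305
(1,0): Delta=-1.0000 Bond=83.0609
(1,1): Delta=0.1276 Bond=25.5140
(2,0): Delta=-1.0000 Bond=115.4547
(2,1): Delta=-1.0000 Bond=115.4547
(2,2): Delta=0.2022 Bond=24.0374
(3,0): Delta=-1.0000 Bond=160.4820
(3,1): Delta=-1.0000 Bond=160.4820
(3,2): Delta=-1.0000 Bond=160.4820
(3,3): Delta=0.2817 Bond=15.2591
V0=27.5066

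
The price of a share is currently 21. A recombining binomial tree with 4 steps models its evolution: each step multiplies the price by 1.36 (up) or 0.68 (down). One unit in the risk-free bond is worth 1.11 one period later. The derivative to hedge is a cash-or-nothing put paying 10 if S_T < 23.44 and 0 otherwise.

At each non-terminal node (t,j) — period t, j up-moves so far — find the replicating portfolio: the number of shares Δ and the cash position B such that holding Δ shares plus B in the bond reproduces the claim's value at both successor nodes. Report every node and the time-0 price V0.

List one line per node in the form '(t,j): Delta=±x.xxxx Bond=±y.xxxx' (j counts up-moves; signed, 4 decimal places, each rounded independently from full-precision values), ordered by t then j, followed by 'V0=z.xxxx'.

Risk-neutral probability p* = (R−d)/(u−d) = (1.11−0.68)/(1.36−0.68) = 0.6324.
Terminal values V(4,·): V(4,0)=10.0000, V(4,1)=10.0000, V(4,2)=10.0000, V(4,3)=0.0000, V(4,4)=0.0000
(3,0): S=6.6031. Δ = (V_up−V_dn)/(S_up−S_dn) = (10.0000−10.0000)/(8.9802−4.4901) = 0.0000. V = [p*·10.0000 + (1−p*)·10.0000]/1.11 = 9.0090. B = V − Δ·S = 9.0090.
(3,1): S=13.2061. Δ = (V_up−V_dn)/(S_up−S_dn) = (10.0000−10.0000)/(17.9604−8.9802) = 0.0000. V = [p*·10.0000 + (1−p*)·10.0000]/1.11 = 9.0090. B = V − Δ·S = 9.0090.
(3,2): S=26.4123. Δ = (V_up−V_dn)/(S_up−S_dn) = (0.0000−10.0000)/(35.9207−17.9604) = -0.5568. V = [p*·0.0000 + (1−p*)·10.0000]/1.11 = 3.3121. B = V − Δ·S = 18.0180.
(3,3): S=52.8246. Δ = (V_up−V_dn)/(S_up−S_dn) = (0.0000−0.0000)/(71.8414−35.9207) = 0.0000. V = [p*·0.0000 + (1−p*)·0.0000]/1.11 = 0.0000. B = V − Δ·S = 0.0000.
(2,0): S=9.7104. Δ = (V_up−V_dn)/(S_up−S_dn) = (9.0090−9.0090)/(13.2061−6.6031) = 0.0000. V = [p*·9.0090 + (1−p*)·9.0090]/1.11 = 8.1162. B = V − Δ·S = 8.1162.
(2,1): S=19.4208. Δ = (V_up−V_dn)/(S_up−S_dn) = (3.3121−9.0090)/(26.4123−13.2061) = -0.4314. V = [p*·3.3121 + (1−p*)·9.0090]/1.11 = 4.8708. B = V − Δ·S = 13.2485.
(2,2): S=38.8416. Δ = (V_up−V_dn)/(S_up−S_dn) = (0.0000−3.3121)/(52.8246−26.4123) = -0.1254. V = [p*·0.0000 + (1−p*)·3.3121]/1.11 = 1.0970. B = V − Δ·S = 5.9678.
(1,0): S=14.2800. Δ = (V_up−V_dn)/(S_up−S_dn) = (4.8708−8.1162)/(19.4208−9.7104) = -0.3342. V = [p*·4.8708 + (1−p*)·8.1162]/1.11 = 5.4630. B = V − Δ·S = 10.2357.
(1,1): S=28.5600. Δ = (V_up−V_dn)/(S_up−S_dn) = (1.0970−4.8708)/(38.8416−19.4208) = -0.1943. V = [p*·1.0970 + (1−p*)·4.8708]/1.11 = 2.2382. B = V − Δ·S = 7.7879.
(0,0): S=21.0000. Δ = (V_up−V_dn)/(S_up−S_dn) = (2.2382−5.4630)/(28.5600−14.2800) = -0.2258. V = [p*·2.2382 + (1−p*)·5.4630]/1.11 = 3.0845. B = V − Δ·S = 7.8269.
Root portfolio cost Δ·21+B reproduces V0=3.0845.

(0,0): Delta=-0.2258 Bond=7.8269
(1,0): Delta=-0.3342 Bond=10.2357
(1,1): Delta=-0.1943 Bond=7.7879
(2,0): Delta=0.0000 Bond=8.1162
(2,1): Delta=-0.4314 Bond=13.2485
(2,2): Delta=-0.1254 Bond=5.9678
(3,0): Delta=0.0000 Bond=9.0090
(3,1): Delta=0.0000 Bond=9.0090
(3,2): Delta=-0.5568 Bond=18.0180
(3,3): Delta=0.0000 Bond=0.0000
V0=3.0845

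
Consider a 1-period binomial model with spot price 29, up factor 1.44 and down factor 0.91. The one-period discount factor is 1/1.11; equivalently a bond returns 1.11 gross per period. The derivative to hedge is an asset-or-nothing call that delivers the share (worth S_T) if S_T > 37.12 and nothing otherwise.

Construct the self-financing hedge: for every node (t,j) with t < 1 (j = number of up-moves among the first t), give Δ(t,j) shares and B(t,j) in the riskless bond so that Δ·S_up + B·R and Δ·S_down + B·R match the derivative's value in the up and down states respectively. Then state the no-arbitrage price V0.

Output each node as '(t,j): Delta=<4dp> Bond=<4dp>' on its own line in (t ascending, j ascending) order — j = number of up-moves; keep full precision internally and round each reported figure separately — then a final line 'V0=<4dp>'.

Since d<R<u, set p* = (R−d)/(u−d) = 0.3774; price each node as the discounted p*-expectation of its children.
Terminal payoffs: V(1,0)=0.0000, V(1,1)=41.7600
  t=0,j=0: stock 29.0000 → up 41.7600 (V=41.7600), down 26.3900 (V=0.0000). Price 14.1968; hedge Δ=2.7170, bond B=-64.5956.
Check: Δ(0,0)·S0 + B(0,0) = 14.1968 = V0.

(0,0): Delta=2.7170 Bond=-64.5956
V0=14.1968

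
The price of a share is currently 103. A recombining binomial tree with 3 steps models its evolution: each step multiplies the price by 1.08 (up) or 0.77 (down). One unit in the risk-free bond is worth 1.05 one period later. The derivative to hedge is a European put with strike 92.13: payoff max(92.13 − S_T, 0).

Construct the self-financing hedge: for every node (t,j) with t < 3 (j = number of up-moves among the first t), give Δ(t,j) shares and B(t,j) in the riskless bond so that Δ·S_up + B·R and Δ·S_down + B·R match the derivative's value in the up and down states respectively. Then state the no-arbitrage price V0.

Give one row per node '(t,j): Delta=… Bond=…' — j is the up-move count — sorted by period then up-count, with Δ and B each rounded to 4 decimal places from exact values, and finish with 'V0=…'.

Risk-neutral probability p* = (R−d)/(u−d) = (1.05−0.77)/(1.08−0.77) = 0.9032.
Payoff layer (t=3): V(3,0)=45.1071, V(3,1)=26.1758, V(3,2)=0.0000, V(3,3)=0.0000
  t=2,j=0: stock 61.0687 → up 65.9542 (V=26.1758), down 47.0229 (V=45.1071). Price 26.6742; hedge Δ=-1.0000, bond B=87.7429.
  t=2,j=1: stock 85.6548 → up 92.5072 (V=0.0000), down 65.9542 (V=26.1758). Price 2.4125; hedge Δ=-0.9858, bond B=86.8506.
  t=2,j=2: stock 120.1392 → up 129.7503 (V=0.0000), down 92.5072 (V=0.0000). Price 0.0000; hedge Δ=0.0000, bond B=0.0000.
  t=1,j=0: stock 79.3100 → up 85.6548 (V=2.4125), down 61.0687 (V=26.6742). Price 4.5337; hedge Δ=-0.9868, bond B=82.7971.
  t=1,j=1: stock 111.2400 → up 120.1392 (V=0.0000), down 85.6548 (V=2.4125). Price 0.2224; hedge Δ=-0.0700, bond B=8.0047.
  t=0,j=0: stock 103.0000 → up 111.2400 (V=0.2224), down 79.3100 (V=4.5337). Price 0.6091; hedge Δ=-0.1350, bond B=14.5168.
Each (Δ,B) replicates both successor values, so the strategy is self-financing and V0 is arbitrage-free.

(0,0): Delta=-0.1350 Bond=14.5168
(1,0): Delta=-0.9868 Bond=82.7971
(1,1): Delta=-0.0700 Bond=8.0047
(2,0): Delta=-1.0000 Bond=87.7429
(2,1): Delta=-0.9858 Bond=86.8506
(2,2): Delta=0.0000 Bond=0.0000
V0=0.6091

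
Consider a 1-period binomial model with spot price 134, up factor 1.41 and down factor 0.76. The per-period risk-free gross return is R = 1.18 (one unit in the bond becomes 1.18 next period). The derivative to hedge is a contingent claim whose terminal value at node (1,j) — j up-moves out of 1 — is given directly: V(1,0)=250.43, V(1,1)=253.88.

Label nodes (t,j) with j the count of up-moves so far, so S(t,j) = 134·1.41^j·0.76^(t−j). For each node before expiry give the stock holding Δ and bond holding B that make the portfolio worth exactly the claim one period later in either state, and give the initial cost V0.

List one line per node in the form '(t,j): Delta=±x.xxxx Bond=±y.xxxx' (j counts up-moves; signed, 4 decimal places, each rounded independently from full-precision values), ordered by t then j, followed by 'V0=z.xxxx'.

Under the risk-neutral measure, an up-move has probability p* = (R−d)/(u−d) = 0.6462 and values discount at R = 1.18.
Terminal payoffs: V(1,0)=250.4300, V(1,1)=253.8800
  t=0,j=0: stock 134.0000 → up 188.9400 (V=253.8800), down 101.8400 (V=250.4300). Price 214.1180; hedge Δ=0.0396, bond B=208.8103.
Self-financing check: at every node Δ·S+B equals the discounted successor values.

(0,0): Delta=0.0396 Bond=208.8103
V0=214.1180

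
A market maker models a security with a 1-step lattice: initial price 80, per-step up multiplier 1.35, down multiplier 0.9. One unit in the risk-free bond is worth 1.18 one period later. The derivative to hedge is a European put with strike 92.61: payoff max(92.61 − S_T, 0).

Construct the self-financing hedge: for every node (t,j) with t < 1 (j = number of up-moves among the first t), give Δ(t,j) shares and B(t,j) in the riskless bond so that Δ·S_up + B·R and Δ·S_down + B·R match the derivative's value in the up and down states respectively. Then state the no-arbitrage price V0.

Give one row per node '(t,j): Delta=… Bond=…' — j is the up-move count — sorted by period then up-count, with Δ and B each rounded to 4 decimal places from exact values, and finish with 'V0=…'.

The replicating-portfolio and risk-neutral prices coincide; use p* = (1.18−0.9)/(1.35−0.9) = 0.6222 for the latter.
Payoff layer (t=1): V(1,0)=20.6100, V(1,1)=0.0000
  t=0,j=0: stock 80.0000 → up 108.0000 (V=0.0000), down 72.0000 (V=20.6100). Price 6.5983; hedge Δ=-0.5725, bond B=52.3983.
Check: Δ(0,0)·S0 + B(0,0) = 6.5983 = V0.

(0,0): Delta=-0.5725 Bond=52.3983
V0=6.5983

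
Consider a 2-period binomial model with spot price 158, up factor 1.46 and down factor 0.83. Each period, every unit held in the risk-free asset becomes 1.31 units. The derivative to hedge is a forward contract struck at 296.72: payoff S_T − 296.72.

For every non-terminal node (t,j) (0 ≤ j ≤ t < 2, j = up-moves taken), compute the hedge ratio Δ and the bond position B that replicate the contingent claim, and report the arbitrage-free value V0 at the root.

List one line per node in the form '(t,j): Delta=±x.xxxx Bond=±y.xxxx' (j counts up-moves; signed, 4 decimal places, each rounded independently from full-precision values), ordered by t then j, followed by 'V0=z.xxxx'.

Risk-neutral probability p* = (R−d)/(u−d) = (1.31−0.83)/(1.46−0.83) = 0.7619.
Terminal payoffs: V(2,0)=-187.8738, V(2,1)=-105.2556, V(2,2)=40.0728
(1,0): S=131.1400. Δ = (V_up−V_dn)/(S_up−S_dn) = (-105.2556−-187.8738)/(191.4644−108.8462) = 1.0000. V = [p*·-105.2556 + (1−p*)·-187.8738]/1.31 = -95.3638. B = V − Δ·S = -226.5038.
(1,1): S=230.6800. Δ = (V_up−V_dn)/(S_up−S_dn) = (40.0728−-105.2556)/(336.7928−191.4644) = 1.0000. V = [p*·40.0728 + (1−p*)·-105.2556]/1.31 = 4.1762. B = V − Δ·S = -226.5038.
(0,0): S=158.0000. Δ = (V_up−V_dn)/(S_up−S_dn) = (4.1762−-95.3638)/(230.6800−131.1400) = 1.0000. V = [p*·4.1762 + (1−p*)·-95.3638]/1.31 = -14.9037. B = V − Δ·S = -172.9037.
Root portfolio cost Δ·158+B reproduces V0=-14.9037.

(0,0): Delta=1.0000 Bond=-172.9037
(1,0): Delta=1.0000 Bond=-226.5038
(1,1): Delta=1.0000 Bond=-226.5038
V0=-14.9037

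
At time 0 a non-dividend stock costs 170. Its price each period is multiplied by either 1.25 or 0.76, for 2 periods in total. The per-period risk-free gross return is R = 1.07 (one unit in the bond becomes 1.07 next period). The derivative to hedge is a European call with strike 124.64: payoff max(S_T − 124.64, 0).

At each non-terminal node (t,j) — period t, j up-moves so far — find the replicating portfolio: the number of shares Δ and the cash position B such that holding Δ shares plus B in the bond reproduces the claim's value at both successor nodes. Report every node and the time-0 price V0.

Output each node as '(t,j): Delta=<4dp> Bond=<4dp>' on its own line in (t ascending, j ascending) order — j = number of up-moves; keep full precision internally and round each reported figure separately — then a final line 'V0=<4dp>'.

(0,0): Delta=0.8910 Bond=-87.2175
(1,0): Delta=0.5822 Bond=-53.4305
(1,1): Delta=1.0000 Bond=-116.4860
V0=64.2519

Risk-neutral probability p* = (R−d)/(u−d) = (1.07−0.76)/(1.25−0.76) = 0.6327.
Payoff layer (t=2): V(2,0)=0.0000, V(2,1)=36.8600, V(2,2)=140.9850
  t=1,j=0: stock 129.2000 → up 161.5000 (V=36.8600), down 98.1920 (V=0.0000). Price 21.7940; hedge Δ=0.5822, bond B=-53.4305.
  t=1,j=1: stock 212.5000 → up 265.6250 (V=140.9850), down 161.5000 (V=36.8600). Price 96.0140; hedge Δ=1.0000, bond B=-116.4860.
  t=0,j=0: stock 170.0000 → up 212.5000 (V=96.0140), down 129.2000 (V=21.7940). Price 64.2519; hedge Δ=0.8910, bond B=-87.2175.
Each (Δ,B) replicates both successor values, so the strategy is self-financing and V0 is arbitrage-free.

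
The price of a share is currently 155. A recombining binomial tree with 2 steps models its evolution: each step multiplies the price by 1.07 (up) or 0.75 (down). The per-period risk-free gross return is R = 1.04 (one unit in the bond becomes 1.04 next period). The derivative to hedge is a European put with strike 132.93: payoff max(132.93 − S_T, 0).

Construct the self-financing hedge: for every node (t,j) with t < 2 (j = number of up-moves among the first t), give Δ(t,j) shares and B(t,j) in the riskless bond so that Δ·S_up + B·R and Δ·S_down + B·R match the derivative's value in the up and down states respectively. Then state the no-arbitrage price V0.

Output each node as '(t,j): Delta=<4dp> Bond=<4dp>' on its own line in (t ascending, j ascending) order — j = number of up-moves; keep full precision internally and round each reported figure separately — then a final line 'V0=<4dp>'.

The replicating-portfolio and risk-neutral prices coincide; use p* = (1.04−0.75)/(1.07−0.75) = 0.9062 for the latter.
At expiry t=2: V(2,0)=45.7425, V(2,1)=8.5425, V(2,2)=0.0000
  t=1,j=0: stock 116.2500 → up 124.3875 (V=8.5425), down 87.1875 (V=45.7425). Price 11.5673; hedge Δ=-1.0000, bond B=127.8173.
  t=1,j=1: stock 165.8500 → up 177.4595 (V=0.0000), down 124.3875 (V=8.5425). Price 0.7701; hedge Δ=-0.1610, bond B=27.4654.
  t=0,j=0: stock 155.0000 → up 165.8500 (V=0.7701), down 116.2500 (V=11.5673). Price 1.7137; hedge Δ=-0.2177, bond B=35.4552.
The time-0 hedge costs 1.7137, which is the no-arbitrage price.

(0,0): Delta=-0.2177 Bond=35.4552
(1,0): Delta=-1.0000 Bond=127.8173
(1,1): Delta=-0.1610 Bond=27.4654
V0=1.7137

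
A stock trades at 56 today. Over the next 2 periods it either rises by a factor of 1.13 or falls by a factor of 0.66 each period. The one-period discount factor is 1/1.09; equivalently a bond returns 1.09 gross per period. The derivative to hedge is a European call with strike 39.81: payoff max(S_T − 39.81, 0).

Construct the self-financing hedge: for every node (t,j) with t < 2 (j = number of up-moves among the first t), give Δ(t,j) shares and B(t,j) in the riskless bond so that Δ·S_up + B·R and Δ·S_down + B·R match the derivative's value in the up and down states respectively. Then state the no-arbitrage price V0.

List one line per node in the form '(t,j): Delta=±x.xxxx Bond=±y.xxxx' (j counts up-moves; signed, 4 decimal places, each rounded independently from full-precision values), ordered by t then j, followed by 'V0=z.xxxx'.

No-arbitrage ⇒ martingale measure with p* = (R−d)/(u−d) = 0.9149.
Payoff layer (t=2): V(2,0)=0.0000, V(2,1)=1.9548, V(2,2)=31.6964
(1,0): S=36.9600. Δ = (V_up−V_dn)/(S_up−S_dn) = (1.9548−0.0000)/(41.7648−24.3936) = 0.1125. V = [p*·1.9548 + (1−p*)·0.0000]/1.09 = 1.6408. B = V − Δ·S = -2.5184.
(1,1): S=63.2800. Δ = (V_up−V_dn)/(S_up−S_dn) = (31.6964−1.9548)/(71.5064−41.7648) = 1.0000. V = [p*·31.6964 + (1−p*)·1.9548]/1.09 = 26.7571. B = V − Δ·S = -36.5229.
(0,0): S=56.0000. Δ = (V_up−V_dn)/(S_up−S_dn) = (26.7571−1.6408)/(63.2800−36.9600) = 0.9543. V = [p*·26.7571 + (1−p*)·1.6408]/1.09 = 22.5867. B = V − Δ·S = -30.8522.
Each (Δ,B) replicates both successor values, so the strategy is self-financing and V0 is arbitrage-free.

(0,0): Delta=0.9543 Bond=-30.8522
(1,0): Delta=0.1125 Bond=-2.5184
(1,1): Delta=1.0000 Bond=-36.5229
V0=22.5867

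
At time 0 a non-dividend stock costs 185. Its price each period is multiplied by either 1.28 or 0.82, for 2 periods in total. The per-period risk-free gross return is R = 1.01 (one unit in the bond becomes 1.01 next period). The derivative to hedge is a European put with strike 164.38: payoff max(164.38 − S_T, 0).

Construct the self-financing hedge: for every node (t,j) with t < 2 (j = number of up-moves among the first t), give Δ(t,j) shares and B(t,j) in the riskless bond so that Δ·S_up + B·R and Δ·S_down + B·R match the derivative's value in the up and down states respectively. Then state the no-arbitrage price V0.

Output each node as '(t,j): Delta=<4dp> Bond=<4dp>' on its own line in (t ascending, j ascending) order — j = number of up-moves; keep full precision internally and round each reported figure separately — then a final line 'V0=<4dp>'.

Under the risk-neutral measure, an up-move has probability p* = (R−d)/(u−d) = 0.4130 and values discount at R = 1.01.
At expiry t=2: V(2,0)=39.9860, V(2,1)=0.0000, V(2,2)=0.0000
Node (1,0) S=151.7000: V=(p*·0.0000+(1−p*)·39.9860)/1.01=23.2377; Δ=(0.0000−39.9860)/(194.1760−124.3940)=-0.5730; B=V−Δ·S=110.1638
Node (1,1) S=236.8000: V=(p*·0.0000+(1−p*)·0.0000)/1.01=0.0000; Δ=(0.0000−0.0000)/(303.1040−194.1760)=0.0000; B=V−Δ·S=0.0000
Node (0,0) S=185.0000: V=(p*·0.0000+(1−p*)·23.2377)/1.01=13.5045; Δ=(0.0000−23.2377)/(236.8000−151.7000)=-0.2731; B=V−Δ·S=64.0211
The time-0 hedge costs 13.5045, which is the no-arbitrage price.

(0,0): Delta=-0.2731 Bond=64.0211
(1,0): Delta=-0.5730 Bond=110.1638
(1,1): Delta=0.0000 Bond=0.0000
V0=13.5045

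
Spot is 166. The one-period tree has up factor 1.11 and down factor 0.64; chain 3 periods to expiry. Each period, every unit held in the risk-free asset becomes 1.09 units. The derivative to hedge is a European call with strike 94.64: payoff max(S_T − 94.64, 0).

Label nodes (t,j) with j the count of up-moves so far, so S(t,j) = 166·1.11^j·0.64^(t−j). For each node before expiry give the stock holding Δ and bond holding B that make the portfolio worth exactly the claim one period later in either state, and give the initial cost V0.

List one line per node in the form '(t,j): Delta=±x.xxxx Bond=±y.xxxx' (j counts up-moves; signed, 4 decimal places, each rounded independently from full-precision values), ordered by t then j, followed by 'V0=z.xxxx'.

Risk-neutral probability p* = (R−d)/(u−d) = (1.09−0.64)/(1.11−0.64) = 0.9574.
Payoff layer (t=3): V(3,0)=0.0000, V(3,1)=0.0000, V(3,2)=36.2583, V(3,3)=132.3867
  t=2,j=0: stock 67.9936 → up 75.4729 (V=0.0000), down 43.5159 (V=0.0000). Price 0.0000; hedge Δ=0.0000, bond B=0.0000.
  t=2,j=1: stock 117.9264 → up 130.8983 (V=36.2583), down 75.4729 (V=0.0000). Price 31.8490; hedge Δ=0.6542, bond B=-45.2963.
  t=2,j=2: stock 204.5286 → up 227.0267 (V=132.3867), down 130.8983 (V=36.2583). Price 117.7029; hedge Δ=1.0000, bond B=-86.8257.
  t=1,j=0: stock 106.2400 → up 117.9264 (V=31.8490), down 67.9936 (V=0.0000). Price 27.9759; hedge Δ=0.6378, bond B=-39.7879.
  t=1,j=1: stock 184.2600 → up 204.5286 (V=117.7029), down 117.9264 (V=31.8490). Price 104.6326; hedge Δ=0.9914, bond B=-78.0353.
  t=0,j=0: stock 166.0000 → up 184.2600 (V=104.6326), down 106.2400 (V=27.9759). Price 93.0006; hedge Δ=0.9825, bond B=-70.0989.
Self-financing check: at every node Δ·S+B equals the discounted successor values.

(0,0): Delta=0.9825 Bond=-70.0989
(1,0): Delta=0.6378 Bond=-39.7879
(1,1): Delta=0.9914 Bond=-78.0353
(2,0): Delta=0.0000 Bond=0.0000
(2,1): Delta=0.6542 Bond=-45.2963
(2,2): Delta=1.0000 Bond=-86.8257
V0=93.0006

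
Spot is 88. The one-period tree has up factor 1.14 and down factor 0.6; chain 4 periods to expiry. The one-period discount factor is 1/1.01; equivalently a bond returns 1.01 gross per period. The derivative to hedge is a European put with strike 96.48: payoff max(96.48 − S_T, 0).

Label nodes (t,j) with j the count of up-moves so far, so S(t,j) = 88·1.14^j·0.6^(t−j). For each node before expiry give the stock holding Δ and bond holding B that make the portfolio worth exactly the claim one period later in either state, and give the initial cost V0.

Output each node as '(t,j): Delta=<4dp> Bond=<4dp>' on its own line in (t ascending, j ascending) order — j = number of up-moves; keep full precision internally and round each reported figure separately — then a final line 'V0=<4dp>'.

(0,0): Delta=-0.5338 Bond=68.3438
(1,0): Delta=-1.0000 Bond=93.6425
(1,1): Delta=-0.4560 Bond=61.2224
(2,0): Delta=-1.0000 Bond=94.5790
(2,1): Delta=-1.0000 Bond=94.5790
(2,2): Delta=-0.3652 Bond=51.4522
(3,0): Delta=-1.0000 Bond=95.5248
(3,1): Delta=-1.0000 Bond=95.5248
(3,2): Delta=-1.0000 Bond=95.5248
(3,3): Delta=-0.2593 Bond=38.1557
V0=21.3693

No-arbitrage ⇒ martingale measure with p* = (R−d)/(u−d) = 0.7593.
Terminal payoffs: V(4,0)=85.0752, V(4,1)=74.8109, V(4,2)=55.3087, V(4,3)=18.2545, V(4,4)=0.0000
  t=3,j=0: stock 19.0080 → up 21.6691 (V=74.8109), down 11.4048 (V=85.0752). Price 76.5168; hedge Δ=-1.0000, bond B=95.5248.
  t=3,j=1: stock 36.1152 → up 41.1713 (V=55.3087), down 21.6691 (V=74.8109). Price 59.4096; hedge Δ=-1.0000, bond B=95.5248.
  t=3,j=2: stock 68.6189 → up 78.2255 (V=18.2545), down 41.1713 (V=55.3087). Price 26.9059; hedge Δ=-1.0000, bond B=95.5248.
  t=3,j=3: stock 130.3759 → up 148.6285 (V=0.0000), down 78.2255 (V=18.2545). Price 4.3511; hedge Δ=-0.2593, bond B=38.1557.
  t=2,j=0: stock 31.6800 → up 36.1152 (V=59.4096), down 19.0080 (V=76.5168). Price 62.8990; hedge Δ=-1.0000, bond B=94.5790.
  t=2,j=1: stock 60.1920 → up 68.6189 (V=26.9059), down 36.1152 (V=59.4096). Price 34.3870; hedge Δ=-1.0000, bond B=94.5790.
  t=2,j=2: stock 114.3648 → up 130.3759 (V=4.3511), down 68.6189 (V=26.9059). Price 9.6841; hedge Δ=-0.3652, bond B=51.4522.
  t=1,j=0: stock 52.8000 → up 60.1920 (V=34.3870), down 31.6800 (V=62.8990). Price 40.8425; hedge Δ=-1.0000, bond B=93.6425.
  t=1,j=1: stock 100.3200 → up 114.3648 (V=9.6841), down 60.1920 (V=34.3870). Price 15.4763; hedge Δ=-0.4560, bond B=61.2224.
  t=0,j=0: stock 88.0000 → up 100.3200 (V=15.4763), down 52.8000 (V=40.8425). Price 21.3693; hedge Δ=-0.5338, bond B=68.3438.
The time-0 hedge costs 21.3693, which is the no-arbitrage price.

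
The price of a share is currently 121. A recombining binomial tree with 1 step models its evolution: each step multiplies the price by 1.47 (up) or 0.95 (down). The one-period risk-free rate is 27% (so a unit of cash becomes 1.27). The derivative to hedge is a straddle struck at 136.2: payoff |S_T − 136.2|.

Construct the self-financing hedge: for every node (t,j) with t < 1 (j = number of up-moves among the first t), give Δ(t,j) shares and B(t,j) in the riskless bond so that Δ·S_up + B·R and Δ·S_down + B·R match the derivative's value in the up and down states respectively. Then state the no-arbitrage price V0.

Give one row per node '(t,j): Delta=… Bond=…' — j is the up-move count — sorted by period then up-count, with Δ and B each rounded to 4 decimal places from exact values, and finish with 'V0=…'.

(0,0): Delta=0.3245 Bond=-12.6423
V0=26.6269

No-arbitrage ⇒ martingale measure with p* = (R−d)/(u−d) = 0.6154.
Terminal payoffs: V(1,0)=21.2500, V(1,1)=41.6700
Node (0,0) S=121.0000: V=(p*·41.6700+(1−p*)·21.2500)/1.27=26.6269; Δ=(41.6700−21.2500)/(177.8700−114.9500)=0.3245; B=V−Δ·S=-12.6423
Each (Δ,B) replicates both successor values, so the strategy is self-financing and V0 is arbitrage-free.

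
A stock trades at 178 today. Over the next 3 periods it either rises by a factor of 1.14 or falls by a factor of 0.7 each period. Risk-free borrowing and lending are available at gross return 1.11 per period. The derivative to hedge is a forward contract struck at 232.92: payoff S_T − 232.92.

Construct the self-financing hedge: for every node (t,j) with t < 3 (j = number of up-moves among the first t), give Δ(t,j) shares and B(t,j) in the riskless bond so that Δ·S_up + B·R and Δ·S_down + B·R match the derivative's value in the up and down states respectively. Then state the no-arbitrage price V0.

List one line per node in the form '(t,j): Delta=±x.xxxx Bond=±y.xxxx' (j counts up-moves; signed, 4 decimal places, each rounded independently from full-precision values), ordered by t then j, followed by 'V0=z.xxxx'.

Under the risk-neutral measure, an up-move has probability p* = (R−d)/(u−d) = 0.9318 and values discount at R = 1.11.
Payoff layer (t=3): V(3,0)=-171.8660, V(3,1)=-133.4892, V(3,2)=-70.9898, V(3,3)=30.7948
  t=2,j=0: stock 87.2200 → up 99.4308 (V=-133.4892), down 61.0540 (V=-171.8660). Price -122.6178; hedge Δ=1.0000, bond B=-209.8378.
  t=2,j=1: stock 142.0440 → up 161.9302 (V=-70.9898), down 99.4308 (V=-133.4892). Price -67.7938; hedge Δ=1.0000, bond B=-209.8378.
  t=2,j=2: stock 231.3288 → up 263.7148 (V=30.7948), down 161.9302 (V=-70.9898). Price 21.4910; hedge Δ=1.0000, bond B=-209.8378.
  t=1,j=0: stock 124.6000 → up 142.0440 (V=-67.7938), down 87.2200 (V=-122.6178). Price -64.4431; hedge Δ=1.0000, bond B=-189.0431.
  t=1,j=1: stock 202.9200 → up 231.3288 (V=21.4910), down 142.0440 (V=-67.7938). Price 13.8769; hedge Δ=1.0000, bond B=-189.0431.
  t=0,j=0: stock 178.0000 → up 202.9200 (V=13.8769), down 124.6000 (V=-64.4431). Price 7.6909; hedge Δ=1.0000, bond B=-170.3091.
Check: Δ(0,0)·S0 + B(0,0) = 7.6909 = V0.

(0,0): Delta=1.0000 Bond=-170.3091
(1,0): Delta=1.0000 Bond=-189.0431
(1,1): Delta=1.0000 Bond=-189.0431
(2,0): Delta=1.0000 Bond=-209.8378
(2,1): Delta=1.0000 Bond=-209.8378
(2,2): Delta=1.0000 Bond=-209.8378
V0=7.6909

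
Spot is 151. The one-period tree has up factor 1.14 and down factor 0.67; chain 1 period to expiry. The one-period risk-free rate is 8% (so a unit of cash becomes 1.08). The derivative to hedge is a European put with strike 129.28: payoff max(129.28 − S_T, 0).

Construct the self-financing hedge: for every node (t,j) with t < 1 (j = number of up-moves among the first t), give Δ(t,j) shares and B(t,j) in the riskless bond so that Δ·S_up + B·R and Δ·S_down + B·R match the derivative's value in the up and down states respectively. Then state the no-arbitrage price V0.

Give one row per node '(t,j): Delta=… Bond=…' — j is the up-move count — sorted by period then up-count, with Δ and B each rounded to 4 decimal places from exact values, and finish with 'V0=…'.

Since d<R<u, set p* = (R−d)/(u−d) = 0.8723; price each node as the discounted p*-expectation of its children.
Terminal values V(1,·): V(1,0)=28.1100, V(1,1)=0.0000
Node (0,0) S=151.0000: V=(p*·0.0000+(1−p*)·28.1100)/1.08=3.3227; Δ=(0.0000−28.1100)/(172.1400−101.1700)=-0.3961; B=V−Δ·S=63.1312
The time-0 hedge costs 3.3227, which is the no-arbitrage price.

(0,0): Delta=-0.3961 Bond=63.1312
V0=3.3227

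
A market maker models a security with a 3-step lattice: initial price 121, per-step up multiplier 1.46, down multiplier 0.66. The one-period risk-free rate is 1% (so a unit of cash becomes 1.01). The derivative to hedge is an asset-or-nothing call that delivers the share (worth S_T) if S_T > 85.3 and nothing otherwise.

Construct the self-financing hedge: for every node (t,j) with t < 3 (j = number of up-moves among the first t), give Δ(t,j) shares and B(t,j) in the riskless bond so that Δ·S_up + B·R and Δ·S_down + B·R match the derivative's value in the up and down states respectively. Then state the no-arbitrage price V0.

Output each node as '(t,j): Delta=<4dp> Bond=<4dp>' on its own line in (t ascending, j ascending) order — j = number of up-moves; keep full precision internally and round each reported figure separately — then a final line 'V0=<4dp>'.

Risk-neutral probability p* = (R−d)/(u−d) = (1.01−0.66)/(1.46−0.66) = 0.4375.
Terminal values V(3,·): V(3,0)=0.0000, V(3,1)=0.0000, V(3,2)=170.2296, V(3,3)=376.5685
Node (2,0) S=52.7076: V=(p*·0.0000+(1−p*)·0.0000)/1.01=0.0000; Δ=(0.0000−0.0000)/(76.9531−34.7870)=0.0000; B=V−Δ·S=0.0000
Node (2,1) S=116.5956: V=(p*·170.2296+(1−p*)·0.0000)/1.01=73.7381; Δ=(170.2296−0.0000)/(170.2296−76.9531)=1.8250; B=V−Δ·S=-139.0489
Node (2,2) S=257.9236: V=(p*·376.5685+(1−p*)·170.2296)/1.01=257.9236; Δ=(376.5685−170.2296)/(376.5685−170.2296)=1.0000; B=V−Δ·S=0.0000
Node (1,0) S=79.8600: V=(p*·73.7381+(1−p*)·0.0000)/1.01=31.9410; Δ=(73.7381−0.0000)/(116.5956−52.7076)=1.1542; B=V−Δ·S=-60.2316
Node (1,1) S=176.6600: V=(p*·257.9236+(1−p*)·73.7381)/1.01=152.7913; Δ=(257.9236−73.7381)/(257.9236−116.5956)=1.3032; B=V−Δ·S=-77.4406
Node (0,0) S=121.0000: V=(p*·152.7913+(1−p*)·31.9410)/1.01=83.9733; Δ=(152.7913−31.9410)/(176.6600−79.8600)=1.2485; B=V−Δ·S=-67.0896
Each (Δ,B) replicates both successor values, so the strategy is self-financing and V0 is arbitrage-free.

(0,0): Delta=1.2485 Bond=-67.0896
(1,0): Delta=1.1542 Bond=-60.2316
(1,1): Delta=1.3032 Bond=-77.4406
(2,0): Delta=0.0000 Bond=0.0000
(2,1): Delta=1.8250 Bond=-139.0489
(2,2): Delta=1.0000 Bond=0.0000
V0=83.9733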